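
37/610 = 37/610 = 0.06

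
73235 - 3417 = 69818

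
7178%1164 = 194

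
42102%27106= 14996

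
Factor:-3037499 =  - 359^1*8461^1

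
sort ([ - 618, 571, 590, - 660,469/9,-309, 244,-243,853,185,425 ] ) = [-660,  -  618,-309, - 243, 469/9, 185 , 244,  425, 571,590,  853]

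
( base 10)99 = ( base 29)3c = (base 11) 90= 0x63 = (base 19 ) 54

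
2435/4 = 2435/4 = 608.75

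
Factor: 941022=2^1*3^2*23^1 * 2273^1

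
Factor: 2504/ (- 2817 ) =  - 2^3*3^( - 2) = -8/9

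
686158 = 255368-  - 430790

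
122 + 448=570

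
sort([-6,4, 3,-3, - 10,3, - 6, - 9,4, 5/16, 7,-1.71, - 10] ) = [ - 10, - 10,-9, - 6, - 6, - 3, - 1.71,5/16, 3,3,4,4,7 ] 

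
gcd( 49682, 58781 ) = 1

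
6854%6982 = 6854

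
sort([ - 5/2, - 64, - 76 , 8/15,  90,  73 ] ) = [ - 76, - 64, - 5/2,  8/15,  73, 90 ] 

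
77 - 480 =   -  403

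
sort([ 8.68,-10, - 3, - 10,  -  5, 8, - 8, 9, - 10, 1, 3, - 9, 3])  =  [ - 10, - 10, - 10,  -  9, - 8,-5, - 3, 1,3, 3,8,8.68,9] 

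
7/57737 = 7/57737= 0.00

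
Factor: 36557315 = 5^1*7311463^1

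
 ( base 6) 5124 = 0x46c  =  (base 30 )17M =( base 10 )1132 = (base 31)15G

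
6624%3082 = 460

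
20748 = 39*532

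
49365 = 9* 5485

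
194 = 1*194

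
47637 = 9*5293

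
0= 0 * 7395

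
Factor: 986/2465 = 2/5=2^1*5^( - 1)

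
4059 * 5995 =24333705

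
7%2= 1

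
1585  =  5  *317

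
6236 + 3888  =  10124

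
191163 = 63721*3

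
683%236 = 211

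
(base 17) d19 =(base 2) 111011000111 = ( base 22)7HL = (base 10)3783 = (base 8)7307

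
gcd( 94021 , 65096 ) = 1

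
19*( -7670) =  - 145730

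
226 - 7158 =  - 6932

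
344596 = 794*434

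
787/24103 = 787/24103= 0.03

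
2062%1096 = 966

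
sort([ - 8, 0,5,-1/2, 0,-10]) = [-10, - 8, - 1/2, 0, 0 , 5]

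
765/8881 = 765/8881 = 0.09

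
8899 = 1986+6913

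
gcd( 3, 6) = 3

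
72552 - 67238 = 5314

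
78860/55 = 15772/11=1433.82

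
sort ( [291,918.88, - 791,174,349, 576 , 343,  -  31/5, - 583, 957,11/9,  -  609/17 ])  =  [ - 791,  -  583, - 609/17,-31/5,11/9,174,291, 343 , 349, 576, 918.88,  957 ]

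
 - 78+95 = 17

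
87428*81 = 7081668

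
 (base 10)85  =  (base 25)3A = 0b1010101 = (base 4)1111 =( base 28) 31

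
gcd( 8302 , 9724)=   2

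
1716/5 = 343 + 1/5 = 343.20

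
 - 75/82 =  - 75/82 = -0.91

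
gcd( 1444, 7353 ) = 19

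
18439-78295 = - 59856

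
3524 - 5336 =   -  1812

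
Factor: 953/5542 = 2^( - 1) * 17^(-1)*163^( - 1 )*953^1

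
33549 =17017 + 16532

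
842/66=421/33= 12.76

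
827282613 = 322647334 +504635279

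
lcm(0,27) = 0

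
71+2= 73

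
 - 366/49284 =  - 61/8214 = - 0.01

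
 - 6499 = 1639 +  - 8138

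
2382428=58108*41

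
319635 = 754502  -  434867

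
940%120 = 100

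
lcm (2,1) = 2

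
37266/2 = 18633 = 18633.00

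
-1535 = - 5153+3618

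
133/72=133/72 = 1.85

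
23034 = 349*66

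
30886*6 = 185316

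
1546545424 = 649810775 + 896734649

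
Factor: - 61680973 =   -  19^1 * 3246367^1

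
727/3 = 727/3  =  242.33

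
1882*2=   3764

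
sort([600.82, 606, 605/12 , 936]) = [605/12, 600.82, 606,936 ] 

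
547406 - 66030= 481376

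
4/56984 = 1/14246   =  0.00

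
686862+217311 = 904173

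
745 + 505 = 1250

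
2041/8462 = 2041/8462 = 0.24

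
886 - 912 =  - 26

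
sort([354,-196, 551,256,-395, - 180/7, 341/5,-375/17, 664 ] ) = [-395, - 196, - 180/7, - 375/17,341/5,256,354, 551,664 ] 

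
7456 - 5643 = 1813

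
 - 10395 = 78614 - 89009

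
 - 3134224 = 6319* ( - 496) 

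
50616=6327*8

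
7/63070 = 1/9010 = 0.00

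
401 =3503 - 3102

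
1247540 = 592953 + 654587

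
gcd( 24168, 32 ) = 8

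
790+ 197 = 987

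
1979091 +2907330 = 4886421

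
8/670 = 4/335 = 0.01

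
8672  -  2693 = 5979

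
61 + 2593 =2654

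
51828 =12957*4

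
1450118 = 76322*19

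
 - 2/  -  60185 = 2/60185 = 0.00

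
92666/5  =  18533 + 1/5 = 18533.20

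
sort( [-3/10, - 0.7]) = [ - 0.7, - 3/10] 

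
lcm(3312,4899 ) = 235152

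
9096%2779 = 759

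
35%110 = 35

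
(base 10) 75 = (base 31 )2d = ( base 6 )203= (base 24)33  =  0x4b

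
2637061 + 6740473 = 9377534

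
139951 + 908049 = 1048000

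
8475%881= 546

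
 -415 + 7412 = 6997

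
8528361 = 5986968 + 2541393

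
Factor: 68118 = 2^1*3^1*11353^1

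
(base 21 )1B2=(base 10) 674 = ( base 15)2EE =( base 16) 2A2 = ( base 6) 3042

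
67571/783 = 86 + 233/783 = 86.30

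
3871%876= 367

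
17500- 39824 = - 22324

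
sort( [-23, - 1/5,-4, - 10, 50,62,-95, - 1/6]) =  [- 95, - 23, - 10,- 4 , - 1/5,  -  1/6,50,62] 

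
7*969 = 6783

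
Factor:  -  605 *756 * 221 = -101080980=- 2^2*3^3 *5^1*7^1*11^2*13^1*17^1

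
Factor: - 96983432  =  -2^3*7^1  *13^1 * 101^1*1319^1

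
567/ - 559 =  - 567/559 = - 1.01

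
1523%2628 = 1523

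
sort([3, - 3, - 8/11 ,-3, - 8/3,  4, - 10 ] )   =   [-10, - 3,-3, - 8/3,-8/11,3,4] 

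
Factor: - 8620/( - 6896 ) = 2^( - 2)*5^1 =5/4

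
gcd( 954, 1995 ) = 3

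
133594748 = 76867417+56727331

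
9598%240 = 238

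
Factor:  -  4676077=-7^1*47^1* 61^1*233^1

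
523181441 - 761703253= - 238521812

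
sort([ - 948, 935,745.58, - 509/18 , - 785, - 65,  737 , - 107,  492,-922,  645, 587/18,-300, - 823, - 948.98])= [  -  948.98, - 948, - 922, - 823, - 785,  -  300, - 107,-65,-509/18, 587/18,492, 645,737,  745.58,935 ]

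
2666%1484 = 1182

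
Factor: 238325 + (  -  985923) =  - 747598 = - 2^1*43^1*8693^1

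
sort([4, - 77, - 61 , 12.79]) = [-77, -61,4,  12.79] 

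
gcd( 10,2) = 2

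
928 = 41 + 887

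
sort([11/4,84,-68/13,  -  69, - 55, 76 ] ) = [ -69 , - 55, - 68/13,11/4,76,  84] 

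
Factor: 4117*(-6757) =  - 27818569 = -  23^1*29^1*179^1*233^1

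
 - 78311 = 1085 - 79396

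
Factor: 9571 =17^1*563^1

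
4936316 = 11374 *434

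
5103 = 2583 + 2520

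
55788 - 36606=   19182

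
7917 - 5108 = 2809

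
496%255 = 241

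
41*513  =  21033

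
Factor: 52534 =2^1* 26267^1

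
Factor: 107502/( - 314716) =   -  2^( - 1) * 3^1 *23^1*101^( - 1) = -69/202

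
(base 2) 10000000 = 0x80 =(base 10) 128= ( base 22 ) 5I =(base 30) 48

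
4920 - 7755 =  - 2835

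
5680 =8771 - 3091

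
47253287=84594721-37341434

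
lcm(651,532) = 49476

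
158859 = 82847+76012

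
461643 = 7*65949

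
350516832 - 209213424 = 141303408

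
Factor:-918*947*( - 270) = 2^2*3^6*5^1*17^1*947^1 =234723420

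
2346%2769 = 2346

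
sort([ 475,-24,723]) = [ - 24,475, 723]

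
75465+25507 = 100972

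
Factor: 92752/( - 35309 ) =-2^4*11^1* 67^ (-1 ) = - 176/67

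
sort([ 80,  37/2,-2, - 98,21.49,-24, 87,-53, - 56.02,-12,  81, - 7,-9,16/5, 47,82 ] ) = [-98,-56.02, - 53 , - 24, - 12, - 9, - 7, - 2,16/5,  37/2,21.49, 47,80,  81,  82,87]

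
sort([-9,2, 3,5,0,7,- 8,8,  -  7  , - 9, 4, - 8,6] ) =[  -  9, - 9,  -  8, - 8, -7,  0,2,3,4,5, 6,7,8] 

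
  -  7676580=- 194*39570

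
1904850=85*22410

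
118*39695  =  4684010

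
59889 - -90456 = 150345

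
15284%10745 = 4539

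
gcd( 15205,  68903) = 1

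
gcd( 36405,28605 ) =15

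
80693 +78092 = 158785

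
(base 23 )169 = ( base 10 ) 676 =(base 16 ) 2a4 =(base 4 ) 22210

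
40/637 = 40/637 = 0.06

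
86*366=31476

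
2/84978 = 1/42489 = 0.00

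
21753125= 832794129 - 811041004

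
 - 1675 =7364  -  9039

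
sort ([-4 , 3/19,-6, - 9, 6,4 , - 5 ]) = [ - 9,-6, - 5, - 4, 3/19,4 , 6] 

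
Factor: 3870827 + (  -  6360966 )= - 2490139 = - 2490139^1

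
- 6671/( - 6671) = 1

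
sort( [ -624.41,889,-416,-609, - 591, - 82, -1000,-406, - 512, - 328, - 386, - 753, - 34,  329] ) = [ - 1000,- 753, - 624.41, - 609, -591 ,  -  512,  -  416,  -  406,  -  386, - 328, - 82, - 34,329,889] 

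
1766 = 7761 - 5995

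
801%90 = 81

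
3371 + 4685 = 8056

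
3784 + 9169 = 12953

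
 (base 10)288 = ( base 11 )242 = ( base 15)143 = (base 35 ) 88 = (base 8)440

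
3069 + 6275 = 9344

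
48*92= 4416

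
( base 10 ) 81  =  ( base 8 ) 121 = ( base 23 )3C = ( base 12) 69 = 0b1010001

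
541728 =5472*99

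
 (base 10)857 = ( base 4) 31121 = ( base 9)1152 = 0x359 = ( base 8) 1531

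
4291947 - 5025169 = -733222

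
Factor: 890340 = 2^2*3^1*5^1 * 11^1 * 19^1 * 71^1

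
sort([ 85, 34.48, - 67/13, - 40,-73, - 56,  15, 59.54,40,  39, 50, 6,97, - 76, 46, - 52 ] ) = [  -  76, - 73,-56, - 52, - 40, - 67/13, 6,15, 34.48, 39, 40, 46, 50,  59.54, 85, 97 ] 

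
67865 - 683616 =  - 615751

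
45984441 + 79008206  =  124992647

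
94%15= 4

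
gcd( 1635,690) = 15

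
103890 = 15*6926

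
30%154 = 30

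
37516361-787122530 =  - 749606169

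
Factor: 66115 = 5^1*7^1*1889^1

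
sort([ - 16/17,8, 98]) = [ -16/17,8,98 ] 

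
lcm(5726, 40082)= 40082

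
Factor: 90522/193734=107/229 = 107^1*229^( - 1 )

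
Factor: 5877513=3^2 * 653057^1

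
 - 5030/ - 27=5030/27 = 186.30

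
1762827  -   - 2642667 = 4405494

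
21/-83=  - 1 + 62/83 = - 0.25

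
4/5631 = 4/5631 = 0.00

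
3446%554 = 122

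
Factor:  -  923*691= - 13^1*71^1*691^1  =  - 637793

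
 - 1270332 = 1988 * (-639 )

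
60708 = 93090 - 32382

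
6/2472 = 1/412 = 0.00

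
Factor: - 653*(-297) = 193941 = 3^3*11^1*653^1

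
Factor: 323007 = 3^1*67^1*1607^1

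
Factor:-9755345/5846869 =-5^1*7^(-1 )*79^(-1)*97^(-1 )*109^( - 1)*977^1*1997^1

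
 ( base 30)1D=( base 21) 21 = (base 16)2B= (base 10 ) 43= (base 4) 223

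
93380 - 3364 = 90016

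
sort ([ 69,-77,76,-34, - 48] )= [ - 77, - 48,-34, 69 , 76] 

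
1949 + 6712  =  8661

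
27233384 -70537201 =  - 43303817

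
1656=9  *184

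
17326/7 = 2475+1/7 = 2475.14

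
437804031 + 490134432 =927938463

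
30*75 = 2250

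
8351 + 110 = 8461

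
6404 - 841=5563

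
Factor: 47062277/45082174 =2^(-1 )*19^( - 1)* 3163^1* 14879^1*1186373^( - 1) 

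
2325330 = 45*51674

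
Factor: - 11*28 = -308 = - 2^2*7^1*11^1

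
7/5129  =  7/5129  =  0.00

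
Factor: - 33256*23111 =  - 768579416= -2^3*11^2 * 191^1*4157^1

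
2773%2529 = 244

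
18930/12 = 3155/2 = 1577.50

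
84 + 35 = 119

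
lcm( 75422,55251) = 4751586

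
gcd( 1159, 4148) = 61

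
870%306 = 258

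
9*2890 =26010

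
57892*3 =173676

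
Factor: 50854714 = 2^1*3163^1*8039^1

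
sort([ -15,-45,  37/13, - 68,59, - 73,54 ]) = [ - 73, - 68, - 45, - 15,37/13, 54, 59 ] 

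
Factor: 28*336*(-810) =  - 2^7*3^5*5^1 * 7^2= -7620480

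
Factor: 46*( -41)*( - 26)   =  2^2*13^1*23^1 * 41^1 =49036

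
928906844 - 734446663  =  194460181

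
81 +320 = 401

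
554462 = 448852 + 105610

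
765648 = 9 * 85072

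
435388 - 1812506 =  - 1377118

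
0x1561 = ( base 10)5473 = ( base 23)A7M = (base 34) 4ox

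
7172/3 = 7172/3 = 2390.67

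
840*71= 59640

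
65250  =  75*870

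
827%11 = 2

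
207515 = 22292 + 185223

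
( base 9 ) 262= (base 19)B9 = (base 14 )118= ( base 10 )218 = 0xda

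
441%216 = 9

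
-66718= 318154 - 384872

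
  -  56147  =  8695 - 64842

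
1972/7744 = 493/1936 = 0.25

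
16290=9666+6624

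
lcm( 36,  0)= 0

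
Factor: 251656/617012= 166/407 = 2^1*11^( - 1)*37^(-1)*83^1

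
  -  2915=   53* ( -55)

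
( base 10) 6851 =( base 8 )15303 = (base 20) h2b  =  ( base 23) clk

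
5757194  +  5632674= 11389868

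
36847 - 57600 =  - 20753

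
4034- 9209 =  -5175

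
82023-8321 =73702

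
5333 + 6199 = 11532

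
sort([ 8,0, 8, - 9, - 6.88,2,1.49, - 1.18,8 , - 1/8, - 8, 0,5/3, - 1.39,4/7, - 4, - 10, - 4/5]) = [  -  10,- 9, - 8,-6.88, - 4, -1.39, - 1.18, - 4/5,-1/8,0,0, 4/7, 1.49, 5/3,  2,8,8,8]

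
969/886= 969/886 =1.09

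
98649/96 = 1027 + 19/32 = 1027.59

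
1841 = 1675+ 166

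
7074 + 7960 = 15034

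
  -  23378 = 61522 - 84900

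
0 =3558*0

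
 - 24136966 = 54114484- 78251450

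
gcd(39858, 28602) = 42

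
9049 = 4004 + 5045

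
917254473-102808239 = 814446234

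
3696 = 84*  44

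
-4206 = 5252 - 9458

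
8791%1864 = 1335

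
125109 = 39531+85578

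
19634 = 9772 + 9862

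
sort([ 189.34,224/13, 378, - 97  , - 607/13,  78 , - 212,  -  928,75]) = [ - 928 , - 212, - 97, - 607/13, 224/13,75,78,  189.34 , 378]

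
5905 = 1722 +4183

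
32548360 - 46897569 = - 14349209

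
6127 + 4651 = 10778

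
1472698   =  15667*94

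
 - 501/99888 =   -  1 + 33129/33296 = - 0.01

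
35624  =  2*17812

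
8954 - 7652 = 1302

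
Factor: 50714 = 2^1*25357^1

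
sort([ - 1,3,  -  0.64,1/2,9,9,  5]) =[-1,-0.64,1/2,3, 5,9,9]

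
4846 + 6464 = 11310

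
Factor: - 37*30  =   - 2^1*3^1 * 5^1*37^1 = - 1110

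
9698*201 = 1949298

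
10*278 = 2780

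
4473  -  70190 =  - 65717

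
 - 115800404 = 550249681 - 666050085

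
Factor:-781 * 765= - 3^2 * 5^1*11^1*17^1*71^1=- 597465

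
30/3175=6/635 = 0.01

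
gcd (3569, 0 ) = 3569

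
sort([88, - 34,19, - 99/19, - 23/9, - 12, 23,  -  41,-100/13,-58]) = [-58,-41,  -  34, - 12, - 100/13, - 99/19, - 23/9 , 19,23, 88] 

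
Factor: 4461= 3^1 * 1487^1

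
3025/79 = 3025/79  =  38.29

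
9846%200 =46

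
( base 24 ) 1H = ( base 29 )1C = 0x29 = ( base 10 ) 41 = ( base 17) 27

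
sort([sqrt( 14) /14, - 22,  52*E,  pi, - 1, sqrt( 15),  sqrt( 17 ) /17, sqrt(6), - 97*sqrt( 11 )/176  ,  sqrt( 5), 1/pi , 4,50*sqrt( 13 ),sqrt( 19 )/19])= [ - 22 ,-97*sqrt( 11)/176,-1, sqrt( 19)/19, sqrt( 17) /17, sqrt(14) /14,1/pi,sqrt( 5 ), sqrt( 6), pi,sqrt ( 15 )  ,  4, 52*E, 50*sqrt(13)] 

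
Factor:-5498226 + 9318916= 3820690  =  2^1 * 5^1 * 382069^1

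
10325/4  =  2581+ 1/4= 2581.25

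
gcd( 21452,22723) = 31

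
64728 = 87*744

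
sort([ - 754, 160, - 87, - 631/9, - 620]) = [ - 754, - 620, -87, -631/9, 160]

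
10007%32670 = 10007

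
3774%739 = 79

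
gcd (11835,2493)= 9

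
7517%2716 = 2085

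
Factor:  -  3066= - 2^1*3^1*7^1*73^1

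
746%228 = 62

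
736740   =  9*81860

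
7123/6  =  7123/6= 1187.17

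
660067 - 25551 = 634516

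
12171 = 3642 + 8529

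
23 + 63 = 86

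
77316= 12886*6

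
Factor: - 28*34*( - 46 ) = 43792 = 2^4*7^1*17^1 * 23^1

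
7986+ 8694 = 16680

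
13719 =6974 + 6745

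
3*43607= 130821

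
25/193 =25/193 = 0.13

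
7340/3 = 7340/3  =  2446.67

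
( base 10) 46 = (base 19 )28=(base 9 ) 51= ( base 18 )2A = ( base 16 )2E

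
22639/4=22639/4 = 5659.75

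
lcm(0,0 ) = 0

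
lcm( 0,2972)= 0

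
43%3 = 1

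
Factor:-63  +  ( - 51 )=-2^1* 3^1*19^1 = -  114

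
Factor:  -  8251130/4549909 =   -  2^1*5^1*7^( - 1)*13^( - 1 )*19^1*43427^1 * 49999^ ( - 1)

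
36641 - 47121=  - 10480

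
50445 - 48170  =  2275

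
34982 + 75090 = 110072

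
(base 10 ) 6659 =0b1101000000011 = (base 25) AG9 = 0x1A03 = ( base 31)6SP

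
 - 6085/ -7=869 + 2/7 = 869.29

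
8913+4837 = 13750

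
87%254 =87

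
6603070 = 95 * 69506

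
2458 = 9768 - 7310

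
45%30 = 15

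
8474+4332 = 12806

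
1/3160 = 1/3160 = 0.00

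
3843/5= 768+3/5 = 768.60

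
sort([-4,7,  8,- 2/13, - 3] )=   [ - 4,-3, - 2/13,7,8] 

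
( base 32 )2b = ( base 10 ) 75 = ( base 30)2f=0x4b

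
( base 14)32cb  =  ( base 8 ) 21143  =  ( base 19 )1576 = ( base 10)8803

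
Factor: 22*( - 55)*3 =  - 3630 = - 2^1*3^1*5^1*11^2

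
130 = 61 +69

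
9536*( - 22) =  - 209792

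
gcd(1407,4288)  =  67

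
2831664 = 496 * 5709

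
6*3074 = 18444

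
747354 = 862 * 867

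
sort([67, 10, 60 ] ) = [ 10,60, 67]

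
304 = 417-113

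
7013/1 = 7013 = 7013.00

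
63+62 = 125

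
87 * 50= 4350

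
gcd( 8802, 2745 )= 9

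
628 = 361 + 267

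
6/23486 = 3/11743 = 0.00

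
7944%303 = 66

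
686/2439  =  686/2439 = 0.28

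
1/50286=1/50286 = 0.00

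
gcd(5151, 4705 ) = 1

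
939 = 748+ 191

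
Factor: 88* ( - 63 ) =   -  5544  =  -  2^3 * 3^2 *7^1*11^1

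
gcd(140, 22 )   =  2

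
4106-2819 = 1287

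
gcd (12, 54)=6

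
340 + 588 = 928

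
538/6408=269/3204 = 0.08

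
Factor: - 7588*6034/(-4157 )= 45785992/4157 = 2^3*7^2*271^1*431^1*4157^ ( - 1)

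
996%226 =92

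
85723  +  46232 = 131955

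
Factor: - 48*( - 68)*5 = 16320 =2^6*3^1*5^1*17^1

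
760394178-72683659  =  687710519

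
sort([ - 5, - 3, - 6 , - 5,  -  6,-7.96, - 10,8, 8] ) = [ - 10, - 7.96,-6, - 6, - 5,  -  5,-3,8,8]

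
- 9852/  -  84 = 117 + 2/7 = 117.29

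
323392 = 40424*8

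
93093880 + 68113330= 161207210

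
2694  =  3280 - 586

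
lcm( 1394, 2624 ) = 44608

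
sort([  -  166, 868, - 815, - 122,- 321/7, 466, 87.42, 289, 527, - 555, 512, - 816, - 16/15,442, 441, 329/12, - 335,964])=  [ - 816,- 815,-555, - 335, - 166,-122, - 321/7, - 16/15, 329/12, 87.42 , 289, 441,  442, 466,  512,527, 868, 964 ] 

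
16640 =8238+8402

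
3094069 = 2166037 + 928032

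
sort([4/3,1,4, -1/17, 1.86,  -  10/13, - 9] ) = [ - 9,-10/13,- 1/17,1,4/3,1.86,4] 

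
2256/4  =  564 = 564.00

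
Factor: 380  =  2^2*5^1 * 19^1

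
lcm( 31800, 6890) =413400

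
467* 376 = 175592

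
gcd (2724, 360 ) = 12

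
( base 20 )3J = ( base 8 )117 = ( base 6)211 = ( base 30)2J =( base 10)79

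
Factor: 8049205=5^1 * 719^1 * 2239^1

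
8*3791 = 30328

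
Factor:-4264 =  - 2^3*13^1*41^1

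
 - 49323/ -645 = 76 + 101/215  =  76.47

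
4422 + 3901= 8323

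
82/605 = 82/605= 0.14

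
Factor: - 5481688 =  - 2^3* 89^1*7699^1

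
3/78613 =3/78613 = 0.00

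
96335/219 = 96335/219 = 439.89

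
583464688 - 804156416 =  - 220691728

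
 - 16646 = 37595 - 54241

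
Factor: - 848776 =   -  2^3*17^1*79^2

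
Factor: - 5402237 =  - 53^1  *101929^1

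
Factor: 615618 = 2^1*3^2 * 23^1 * 1487^1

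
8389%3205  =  1979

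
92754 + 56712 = 149466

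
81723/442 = 184+395/442 = 184.89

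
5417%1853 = 1711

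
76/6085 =76/6085 = 0.01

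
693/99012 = 231/33004 = 0.01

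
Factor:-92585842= - 2^1*17^1*2723113^1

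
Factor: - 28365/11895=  - 13^(-1)*31^1 = - 31/13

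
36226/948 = 38 + 101/474 = 38.21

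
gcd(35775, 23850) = 11925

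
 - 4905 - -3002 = - 1903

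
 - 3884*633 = - 2458572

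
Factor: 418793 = 418793^1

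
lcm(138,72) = 1656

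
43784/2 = 21892 = 21892.00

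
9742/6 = 1623+2/3= 1623.67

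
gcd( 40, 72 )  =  8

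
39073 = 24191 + 14882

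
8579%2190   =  2009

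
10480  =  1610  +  8870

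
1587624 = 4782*332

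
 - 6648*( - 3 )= 19944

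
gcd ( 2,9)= 1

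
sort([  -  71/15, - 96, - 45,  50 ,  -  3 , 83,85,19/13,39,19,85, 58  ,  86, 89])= [ - 96, -45, -71/15, - 3,19/13,19, 39,50,58,  83,  85, 85, 86,  89] 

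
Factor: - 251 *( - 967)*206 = 49999702=2^1*103^1 *251^1*967^1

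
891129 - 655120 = 236009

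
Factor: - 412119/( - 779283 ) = 45791/86587 = 29^1*1579^1*86587^ ( - 1)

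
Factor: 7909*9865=5^1 * 11^1*719^1*1973^1  =  78022285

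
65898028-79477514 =-13579486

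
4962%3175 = 1787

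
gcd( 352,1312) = 32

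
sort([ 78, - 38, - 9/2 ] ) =[  -  38, - 9/2,78 ] 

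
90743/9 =90743/9 = 10082.56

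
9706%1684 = 1286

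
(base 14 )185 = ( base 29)AN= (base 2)100111001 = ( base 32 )9P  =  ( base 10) 313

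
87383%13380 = 7103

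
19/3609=19/3609 = 0.01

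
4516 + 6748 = 11264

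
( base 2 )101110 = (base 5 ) 141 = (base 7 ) 64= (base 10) 46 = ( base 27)1J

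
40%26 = 14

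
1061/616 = 1 +445/616= 1.72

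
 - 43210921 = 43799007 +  - 87009928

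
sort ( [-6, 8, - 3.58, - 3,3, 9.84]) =[-6, - 3.58, - 3, 3, 8, 9.84]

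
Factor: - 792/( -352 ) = 9/4 = 2^ ( - 2)*3^2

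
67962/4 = 33981/2 = 16990.50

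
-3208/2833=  - 3208/2833 = - 1.13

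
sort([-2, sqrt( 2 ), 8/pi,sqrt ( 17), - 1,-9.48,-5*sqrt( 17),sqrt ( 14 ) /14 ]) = [ - 5* sqrt(17),-9.48,  -  2,-1, sqrt( 14)/14,sqrt( 2 ),8/pi,sqrt( 17 )]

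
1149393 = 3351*343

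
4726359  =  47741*99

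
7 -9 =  - 2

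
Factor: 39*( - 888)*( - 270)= 9350640 =2^4 * 3^5*  5^1*13^1*37^1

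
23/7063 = 23/7063  =  0.00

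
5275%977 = 390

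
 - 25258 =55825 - 81083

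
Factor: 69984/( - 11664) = -6 = - 2^1 * 3^1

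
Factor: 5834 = 2^1*2917^1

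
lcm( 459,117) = 5967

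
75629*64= 4840256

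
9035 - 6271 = 2764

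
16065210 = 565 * 28434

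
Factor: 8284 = 2^2*19^1*109^1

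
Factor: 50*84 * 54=226800 =2^4*3^4*5^2*7^1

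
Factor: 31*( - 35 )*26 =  - 28210 = - 2^1*5^1*7^1*13^1*31^1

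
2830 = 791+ 2039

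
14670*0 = 0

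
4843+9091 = 13934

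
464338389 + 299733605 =764071994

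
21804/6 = 3634= 3634.00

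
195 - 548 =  - 353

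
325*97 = 31525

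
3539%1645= 249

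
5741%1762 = 455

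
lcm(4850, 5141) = 257050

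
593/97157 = 593/97157 = 0.01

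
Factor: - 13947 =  - 3^1*4649^1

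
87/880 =87/880  =  0.10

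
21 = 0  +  21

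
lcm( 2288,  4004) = 16016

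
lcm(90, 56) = 2520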